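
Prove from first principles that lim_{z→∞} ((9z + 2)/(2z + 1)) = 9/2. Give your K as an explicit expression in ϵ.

Suppose ϵ > 0. We seek K > 0 such that z > K implies |(9z + 2)/(2z + 1) − (9/2)| < ϵ.
(9z + 2)/(2z + 1) − (9/2) = (2(9z + 2) − 9(2z + 1)) / (2(2z + 1)) = -5/(2(2z + 1)).
For z > 0 we have 2z + 1 > 2z, so |(9z + 2)/(2z + 1) − (9/2)| = 5/(2(2z + 1)) < 5/(2·2z) = (5/4)/z.
Thus |(9z + 2)/(2z + 1) − (9/2)| < ϵ whenever z > (5/4)/ϵ.
Take K = (5/4)/ϵ. If z > K then |(9z + 2)/(2z + 1) − (9/2)| < (5/4)/z < ϵ.

K = (5/4)/ϵ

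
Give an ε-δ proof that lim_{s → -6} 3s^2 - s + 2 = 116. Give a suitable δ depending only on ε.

δ = min(1, ε/40)

Let ε > 0 be given. We want δ > 0 such that 0 < |s + 6| < δ implies |(3s^2 - s + 2) − 116| < ε.
(3s^2 - s + 2) − 116 = 3s^2 - s - 114 = (s + 6)(3s - 19).
So |(3s^2 - s + 2) − 116| = |s + 6|·|3s - 19|.
Assume first that |s + 6| < 1, so |s| < 7. Then |3s - 19| ≤ 3·7 + 19 = 40.
Hence |(3s^2 - s + 2) − 116| ≤ 40|s + 6| < ε provided |s + 6| < ε/40.
Take δ = min(1, ε/40). Then 0 < |s + 6| < δ gives both |s + 6| < 1 and |s + 6| < ε/40, so |(3s^2 - s + 2) − 116| < ε.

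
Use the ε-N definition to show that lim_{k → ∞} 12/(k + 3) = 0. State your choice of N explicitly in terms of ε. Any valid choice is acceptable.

Suppose ε > 0. For k ≥ 1, |12/(k + 3) − 0| = 12/(k + 3) ≤ 12/k.
We need 12/k < ε, i.e. k > 12/ε.
Take N = 12/ε. If k > N then |12/(k + 3)| ≤ 12/k < ε.

N = 12/ε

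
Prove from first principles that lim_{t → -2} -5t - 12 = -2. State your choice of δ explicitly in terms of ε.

Fix ε > 0. We need δ > 0 so that 0 < |t + 2| < δ implies |(-5t - 12) + 2| < ε.
Since (-5t - 12) + 2 = -5(t + 2), we have |(-5t - 12) + 2| = 5|t + 2|.
So 5|t + 2| < ε exactly when |t + 2| < ε/5.
Take δ = ε/5. If 0 < |t + 2| < δ then |(-5t - 12) + 2| = 5|t + 2| < 5·(ε/5) = ε.

δ = ε/5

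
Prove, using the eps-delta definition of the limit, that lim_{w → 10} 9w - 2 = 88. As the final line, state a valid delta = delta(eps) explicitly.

Fix eps > 0. We need delta > 0 so that 0 < |w − 10| < delta implies |(9w - 2) − 88| < eps.
Since (9w - 2) − 88 = 9(w − 10), we have |(9w - 2) − 88| = 9|w − 10|.
Thus it suffices that |w − 10| < eps/9.
Take delta = eps/9. If 0 < |w − 10| < delta then |(9w - 2) − 88| = 9|w − 10| < 9·(eps/9) = eps.

delta = eps/9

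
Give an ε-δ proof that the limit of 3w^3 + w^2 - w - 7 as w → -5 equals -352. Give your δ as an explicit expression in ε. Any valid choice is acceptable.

δ = min(1, ε/261)

Fix ε > 0. We want δ > 0 such that 0 < |w + 5| < δ implies |(3w^3 + w^2 - w - 7) + 352| < ε.
(3w^3 + w^2 - w - 7) + 352 = 3w^3 + w^2 - w + 345 = (w + 5)(3w^2 - 14w + 69).
So |(3w^3 + w^2 - w - 7) + 352| = |w + 5|·|3w^2 - 14w + 69|.
Require δ ≤ 1. Then |w + 5| < 1 gives |w| < 6, and by the triangle inequality |3w^2 - 14w + 69| ≤ 3·6^2 + 14·6 + 69 = 261.
Hence |(3w^3 + w^2 - w - 7) + 352| ≤ 261|w + 5| < ε provided |w + 5| < ε/261.
Take δ = min(1, ε/261). Then 0 < |w + 5| < δ gives both |w + 5| < 1 and |w + 5| < ε/261, so |(3w^3 + w^2 - w - 7) + 352| < ε.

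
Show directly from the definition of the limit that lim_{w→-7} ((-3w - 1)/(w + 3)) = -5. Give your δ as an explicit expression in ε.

Fix ε > 0. We want δ > 0 with 0 < |w + 7| < δ ⇒ |(-3w - 1)/(w + 3) + 5| < ε.
Combining over a common denominator, (-3w - 1)/(w + 3) + 5 = [(-3w - 1)·(-4) − 20·(w + 3)] / [(-4)·(w + 3)] = -8(w + 7) / ((-4)(w + 3)).
So |(-3w - 1)/(w + 3) + 5| = 8|w + 7| / (4·|w + 3|).
Restrict δ ≤ 2. Then |w + 7| < 2 gives |w + 3| = |(w + 7) + (-4)| ≥ 4 − 2 = 2.
Hence |(-3w - 1)/(w + 3) + 5| < 8|w + 7|/(4·2) = |w + 7|, which is < ε once |w + 7| < ε.
Take δ = min(2, ε). Then 0 < |w + 7| < δ forces both bounds, so |(-3w - 1)/(w + 3) + 5| < ε.

δ = min(2, ε)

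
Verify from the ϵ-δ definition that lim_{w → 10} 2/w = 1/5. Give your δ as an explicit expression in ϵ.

δ = min(5, 25ϵ)

Let ϵ > 0 be given. We seek δ > 0 such that 0 < |w − 10| < δ implies |2/w − (1/5)| < ϵ.
|2/w − (1/5)| = 2·|10 − w|/(10·|w|) = 2|w − 10|/(10|w|).
Require δ ≤ 5 so that |w| > 10 − 5 = 5, hence 10|w| > 50.
Then |2/w − (1/5)| < 2|w − 10|/50, which is < ϵ when |w − 10| < 25ϵ.
Take δ = min(5, 25ϵ). Then 0 < |w − 10| < δ gives both |w − 10| < 5 and |w − 10| < 25ϵ, so |2/w − (1/5)| < ϵ.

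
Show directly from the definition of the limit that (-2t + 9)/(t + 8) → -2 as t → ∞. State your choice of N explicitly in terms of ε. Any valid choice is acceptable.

N = 25/ε

Let ε > 0 be given. We seek N > 0 such that t > N implies |(-2t + 9)/(t + 8) + 2| < ε.
(-2t + 9)/(t + 8) + 2 = ((-2t + 9) − (-2)(t + 8)) / ((t + 8)) = 25/((t + 8)).
For t > 0 we have t + 8 > t, so |(-2t + 9)/(t + 8) + 2| = 25/((t + 8)) < 25/(t) = 25/t.
Thus |(-2t + 9)/(t + 8) + 2| < ε whenever t > 25/ε.
Take N = 25/ε. If t > N then |(-2t + 9)/(t + 8) + 2| < 25/t < ε.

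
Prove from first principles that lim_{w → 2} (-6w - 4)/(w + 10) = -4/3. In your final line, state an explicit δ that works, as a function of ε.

δ = min(6, (9/7)ε)

Fix ε > 0. We want δ > 0 with 0 < |w − 2| < δ ⇒ |(-6w - 4)/(w + 10) + 4/3| < ε.
Combining over a common denominator, (-6w - 4)/(w + 10) + 4/3 = [(-6w - 4)·12 − (-16)·(w + 10)] / [12·(w + 10)] = -56(w − 2) / (12(w + 10)).
So |(-6w - 4)/(w + 10) + 4/3| = 56|w − 2| / (12·|w + 10|).
Restrict δ ≤ 6. Then |w − 2| < 6 gives |w + 10| = |(w − 2) + 12| ≥ 12 − 6 = 6.
Hence |(-6w - 4)/(w + 10) + 4/3| < 56|w − 2|/(12·6) = (7/9)|w − 2|, which is < ε once |w − 2| < (9/7)ε.
Take δ = min(6, (9/7)ε). Then 0 < |w − 2| < δ forces both bounds, so |(-6w - 4)/(w + 10) + 4/3| < ε.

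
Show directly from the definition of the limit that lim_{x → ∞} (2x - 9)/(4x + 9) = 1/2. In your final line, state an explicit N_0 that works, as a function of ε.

N_0 = (27/8)/ε

Let ε > 0. We seek N_0 > 0 such that x > N_0 implies |(2x - 9)/(4x + 9) − (1/2)| < ε.
(2x - 9)/(4x + 9) − (1/2) = (4(2x - 9) − 2(4x + 9)) / (4(4x + 9)) = -54/(4(4x + 9)).
For x > 0 we have 4x + 9 > 4x, so |(2x - 9)/(4x + 9) − (1/2)| = 54/(4(4x + 9)) < 54/(4·4x) = (27/8)/x.
Thus |(2x - 9)/(4x + 9) − (1/2)| < ε whenever x > (27/8)/ε.
Take N_0 = (27/8)/ε. If x > N_0 then |(2x - 9)/(4x + 9) − (1/2)| < (27/8)/x < ε.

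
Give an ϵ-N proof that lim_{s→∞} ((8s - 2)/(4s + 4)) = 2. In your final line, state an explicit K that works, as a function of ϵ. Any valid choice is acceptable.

Fix ϵ > 0. We seek K > 0 such that s > K implies |(8s - 2)/(4s + 4) − 2| < ϵ.
(8s - 2)/(4s + 4) − 2 = (4(8s - 2) − 8(4s + 4)) / (4(4s + 4)) = -40/(4(4s + 4)).
For s > 0 we have 4s + 4 > 4s, so |(8s - 2)/(4s + 4) − 2| = 40/(4(4s + 4)) < 40/(4·4s) = (5/2)/s.
Thus |(8s - 2)/(4s + 4) − 2| < ϵ whenever s > (5/2)/ϵ.
Take K = (5/2)/ϵ. If s > K then |(8s - 2)/(4s + 4) − 2| < (5/2)/s < ϵ.

K = (5/2)/ϵ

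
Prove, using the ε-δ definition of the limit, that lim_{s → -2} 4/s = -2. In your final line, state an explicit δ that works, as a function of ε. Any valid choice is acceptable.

δ = min(1, (1/2)ε)

Let ε > 0. We seek δ > 0 such that 0 < |s + 2| < δ implies |4/s + 2| < ε.
|4/s + 2| = 4·|-2 − s|/(2·|s|) = 4|s + 2|/(2|s|).
Require δ ≤ 1 so that |s| > 2 − 1 = 1, hence 2|s| > 2.
Then |4/s + 2| < 4|s + 2|/2, which is < ε when |s + 2| < (1/2)ε.
Take δ = min(1, (1/2)ε). Then 0 < |s + 2| < δ gives both |s + 2| < 1 and |s + 2| < (1/2)ε, so |4/s + 2| < ε.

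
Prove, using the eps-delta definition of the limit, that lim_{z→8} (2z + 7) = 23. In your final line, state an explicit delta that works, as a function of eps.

delta = eps/2

Let eps > 0. We need delta > 0 so that 0 < |z − 8| < delta implies |(2z + 7) − 23| < eps.
Since (2z + 7) − 23 = 2(z − 8), we have |(2z + 7) − 23| = 2|z − 8|.
Thus it suffices that |z − 8| < eps/2.
Take delta = eps/2. If 0 < |z − 8| < delta then |(2z + 7) − 23| = 2|z − 8| < 2·(eps/2) = eps.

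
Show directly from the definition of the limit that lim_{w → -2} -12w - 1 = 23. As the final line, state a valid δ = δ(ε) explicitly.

δ = ε/12

Let ε > 0 be given. We need δ > 0 so that 0 < |w + 2| < δ implies |(-12w - 1) − 23| < ε.
|(-12w - 1) − 23| = |-12w - 24| = 12|w + 2|.
So 12|w + 2| < ε exactly when |w + 2| < ε/12.
Take δ = ε/12. If 0 < |w + 2| < δ then |(-12w - 1) − 23| = 12|w + 2| < 12·(ε/12) = ε.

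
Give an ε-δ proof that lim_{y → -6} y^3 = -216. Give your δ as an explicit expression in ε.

δ = min(1, ε/127)

Fix ε > 0. We seek δ > 0 with 0 < |y + 6| < δ ⇒ |y^3 + 216| < ε.
Factor: y^3 + 216 = (y + 6)(y^2 - 6y + 36), so |y^3 + 216| = |y + 6|·|y^2 - 6y + 36|.
Impose δ ≤ 1 so that |y| < 7; then |y^2 - 6y + 36| ≤ 127.
Hence |y^3 + 216| ≤ 127|y + 6|, which is < ε once |y + 6| < ε/127.
Take δ = min(1, ε/127). If 0 < |y + 6| < δ then both bounds hold and |y^3 + 216| ≤ 127|y + 6| < 127·(ε/127) = ε.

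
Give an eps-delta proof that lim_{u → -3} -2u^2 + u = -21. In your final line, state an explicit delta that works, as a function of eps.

delta = min(1, eps/15)

Let eps > 0. We want delta > 0 such that 0 < |u + 3| < delta implies |(-2u^2 + u) + 21| < eps.
(-2u^2 + u) + 21 = -2u^2 + u + 21 = (u + 3)(-2u + 7).
So |(-2u^2 + u) + 21| = |u + 3|·|-2u + 7|.
Require delta ≤ 1. Then |u + 3| < 1 gives |u| < 4, and by the triangle inequality |-2u + 7| ≤ 2·4 + 7 = 15.
Hence |(-2u^2 + u) + 21| ≤ 15|u + 3| < eps provided |u + 3| < eps/15.
Choosing delta = min(1, eps/15) ensures both conditions, hence |(-2u^2 + u) + 21| < eps.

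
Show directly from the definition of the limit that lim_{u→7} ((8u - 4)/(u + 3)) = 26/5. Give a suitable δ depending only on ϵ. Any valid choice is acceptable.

Let ϵ > 0. We want δ > 0 with 0 < |u − 7| < δ ⇒ |(8u - 4)/(u + 3) − (26/5)| < ϵ.
Combining over a common denominator, (8u - 4)/(u + 3) − (26/5) = [(8u - 4)·10 − 52·(u + 3)] / [10·(u + 3)] = 28(u − 7) / (10(u + 3)).
So |(8u - 4)/(u + 3) − (26/5)| = 28|u − 7| / (10·|u + 3|).
Require δ ≤ 5, so |u + 3| ≥ |10| − |u − 7| > 10 − 5 = 5.
Hence |(8u - 4)/(u + 3) − (26/5)| < 28|u − 7|/(10·5) = (14/25)|u − 7|, which is < ϵ once |u − 7| < (25/14)ϵ.
Take δ = min(5, (25/14)ϵ). Then 0 < |u − 7| < δ forces both bounds, so |(8u - 4)/(u + 3) − (26/5)| < ϵ.

δ = min(5, (25/14)ϵ)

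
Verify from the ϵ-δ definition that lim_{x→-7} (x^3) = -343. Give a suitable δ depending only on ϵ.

Let ϵ > 0 be given. We seek δ > 0 with 0 < |x + 7| < δ ⇒ |x^3 + 343| < ϵ.
Factor: x^3 + 343 = (x + 7)(x^2 - 7x + 49), so |x^3 + 343| = |x + 7|·|x^2 - 7x + 49|.
Impose δ ≤ 2 so that |x| < 9; then |x^2 - 7x + 49| ≤ 193.
Hence |x^3 + 343| ≤ 193|x + 7|, which is < ϵ once |x + 7| < ϵ/193.
Take δ = min(2, ϵ/193). If 0 < |x + 7| < δ then both bounds hold and |x^3 + 343| ≤ 193|x + 7| < 193·(ϵ/193) = ϵ.

δ = min(2, ϵ/193)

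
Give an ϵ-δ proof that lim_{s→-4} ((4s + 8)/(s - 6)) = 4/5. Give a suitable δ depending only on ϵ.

Let ϵ > 0. We want δ > 0 with 0 < |s + 4| < δ ⇒ |(4s + 8)/(s - 6) − (4/5)| < ϵ.
Combining over a common denominator, (4s + 8)/(s - 6) − (4/5) = [(4s + 8)·(-10) − (-8)·(s - 6)] / [(-10)·(s - 6)] = -32(s + 4) / ((-10)(s - 6)).
So |(4s + 8)/(s - 6) − (4/5)| = 32|s + 4| / (10·|s − 6|).
Restrict δ ≤ 5. Then |s + 4| < 5 gives |s − 6| = |(s + 4) + (-10)| ≥ 10 − 5 = 5.
Hence |(4s + 8)/(s - 6) − (4/5)| < 32|s + 4|/(10·5) = (16/25)|s + 4|, which is < ϵ once |s + 4| < (25/16)ϵ.
Take δ = min(5, (25/16)ϵ). Then 0 < |s + 4| < δ forces both bounds, so |(4s + 8)/(s - 6) − (4/5)| < ϵ.

δ = min(5, (25/16)ϵ)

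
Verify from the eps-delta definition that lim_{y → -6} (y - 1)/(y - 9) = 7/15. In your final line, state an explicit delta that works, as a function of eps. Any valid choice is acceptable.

delta = min(15/2, (225/16)eps)

Let eps > 0 be given. We want delta > 0 with 0 < |y + 6| < delta ⇒ |(y - 1)/(y - 9) − (7/15)| < eps.
Combining over a common denominator, (y - 1)/(y - 9) − (7/15) = [(y - 1)·(-15) − (-7)·(y - 9)] / [(-15)·(y - 9)] = -8(y + 6) / ((-15)(y - 9)).
So |(y - 1)/(y - 9) − (7/15)| = 8|y + 6| / (15·|y − 9|).
Restrict delta ≤ 15/2. Then |y + 6| < 15/2 gives |y − 9| = |(y + 6) + (-15)| ≥ 15 − 15/2 = 15/2.
Hence |(y - 1)/(y - 9) − (7/15)| < 8|y + 6|/(15·(15/2)) = (16/225)|y + 6|, which is < eps once |y + 6| < (225/16)eps.
Take delta = min(15/2, (225/16)eps). Then 0 < |y + 6| < delta forces both bounds, so |(y - 1)/(y - 9) − (7/15)| < eps.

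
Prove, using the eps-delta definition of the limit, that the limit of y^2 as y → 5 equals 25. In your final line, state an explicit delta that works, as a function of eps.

Let eps > 0. We seek delta > 0 with 0 < |y − 5| < delta ⇒ |y^2 − 25| < eps.
Factor: y^2 − 25 = (y − 5)(y + 5), so |y^2 − 25| = |y − 5|·|y + 5|.
Restrict delta ≤ 1. Then |y − 5| < 1 gives |y| < 6, so by the triangle inequality |y + 5| ≤ 6 + 5 = 11.
Hence |y^2 − 25| ≤ 11|y − 5|, which is < eps once |y − 5| < eps/11.
Take delta = min(1, eps/11). If 0 < |y − 5| < delta then both bounds hold and |y^2 − 25| ≤ 11|y − 5| < 11·(eps/11) = eps.

delta = min(1, eps/11)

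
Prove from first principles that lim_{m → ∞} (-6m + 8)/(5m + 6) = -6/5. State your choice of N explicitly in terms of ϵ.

N = (76/25)/ϵ

Let ϵ > 0. For m ≥ 1, |(-6m + 8)/(5m + 6) + 6/5| = |76|/(5(5m + 6)) = 76/(5(5m + 6)).
Since 5m + 6 ≥ 5m for m ≥ 1, this is ≤ 76/(5·5m) = (76/25)/m.
So |(-6m + 8)/(5m + 6) + 6/5| < ϵ whenever m > (76/25)/ϵ.
Take N = (76/25)/ϵ. If m > N then |(-6m + 8)/(5m + 6) + 6/5| ≤ (76/25)/m < ϵ.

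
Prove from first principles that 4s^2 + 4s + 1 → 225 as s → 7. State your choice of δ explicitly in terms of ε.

Suppose ε > 0. We want δ > 0 such that 0 < |s − 7| < δ implies |(4s^2 + 4s + 1) − 225| < ε.
(4s^2 + 4s + 1) − 225 = 4s^2 + 4s - 224 = (s − 7)(4s + 32).
So |(4s^2 + 4s + 1) − 225| = |s − 7|·|4s + 32|.
Require δ ≤ 1. Then |s − 7| < 1 gives |s| < 8, and by the triangle inequality |4s + 32| ≤ 4·8 + 32 = 64.
Hence |(4s^2 + 4s + 1) − 225| ≤ 64|s − 7| < ε provided |s − 7| < ε/64.
Take δ = min(1, ε/64). Then 0 < |s − 7| < δ gives both |s − 7| < 1 and |s − 7| < ε/64, so |(4s^2 + 4s + 1) − 225| < ε.

δ = min(1, ε/64)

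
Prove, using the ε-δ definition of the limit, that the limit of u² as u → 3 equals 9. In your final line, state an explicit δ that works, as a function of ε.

Suppose ε > 0. We seek δ > 0 with 0 < |u − 3| < δ ⇒ |u² − 9| < ε.
Factor: u² − 9 = (u − 3)(u + 3), so |u² − 9| = |u − 3|·|u + 3|.
Impose δ ≤ 2 so that |u| < 5; then |u + 3| ≤ 8.
Hence |u² − 9| ≤ 8|u − 3|, which is < ε once |u − 3| < ε/8.
Take δ = min(2, ε/8). If 0 < |u − 3| < δ then both bounds hold and |u² − 9| ≤ 8|u − 3| < 8·(ε/8) = ε.

δ = min(2, ε/8)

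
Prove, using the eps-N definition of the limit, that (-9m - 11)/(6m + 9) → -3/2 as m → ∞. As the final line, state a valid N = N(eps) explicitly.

Let eps > 0 be given. For m ≥ 1, |(-9m - 11)/(6m + 9) + 3/2| = |15|/(6(6m + 9)) = 15/(6(6m + 9)).
Since 6m + 9 ≥ 6m for m ≥ 1, this is ≤ 15/(6·6m) = (5/12)/m.
So |(-9m - 11)/(6m + 9) + 3/2| < eps whenever m > (5/12)/eps.
Take N = (5/12)/eps. If m > N then |(-9m - 11)/(6m + 9) + 3/2| ≤ (5/12)/m < eps.

N = (5/12)/eps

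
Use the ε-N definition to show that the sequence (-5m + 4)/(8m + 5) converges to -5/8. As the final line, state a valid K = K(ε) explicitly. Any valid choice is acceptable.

Suppose ε > 0. For m ≥ 1, |(-5m + 4)/(8m + 5) + 5/8| = |57|/(8(8m + 5)) = 57/(8(8m + 5)).
Since 8m + 5 ≥ 8m for m ≥ 1, this is ≤ 57/(8·8m) = (57/64)/m.
So |(-5m + 4)/(8m + 5) + 5/8| < ε whenever m > (57/64)/ε.
Take K = (57/64)/ε. If m > K then |(-5m + 4)/(8m + 5) + 5/8| ≤ (57/64)/m < ε.

K = (57/64)/ε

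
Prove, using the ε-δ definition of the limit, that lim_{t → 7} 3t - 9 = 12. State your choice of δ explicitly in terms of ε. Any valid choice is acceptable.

δ = ε/3

Suppose ε > 0. We need δ > 0 so that 0 < |t − 7| < δ implies |(3t - 9) − 12| < ε.
|(3t - 9) − 12| = |3t - 21| = 3|t − 7|.
So 3|t − 7| < ε exactly when |t − 7| < ε/3.
Take δ = ε/3. If 0 < |t − 7| < δ then |(3t - 9) − 12| = 3|t − 7| < 3·(ε/3) = ε.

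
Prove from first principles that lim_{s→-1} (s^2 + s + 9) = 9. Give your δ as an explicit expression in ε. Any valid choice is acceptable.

δ = min(2, ε/3)

Let ε > 0 be given. We want δ > 0 such that 0 < |s + 1| < δ implies |(s^2 + s + 9) − 9| < ε.
(s^2 + s + 9) − 9 = s^2 + s = (s + 1)(s).
So |(s^2 + s + 9) − 9| = |s + 1|·|s|.
Assume first that |s + 1| < 2, so |s| < 3. Then |s| ≤ 3 = 3.
Hence |(s^2 + s + 9) − 9| ≤ 3|s + 1| < ε provided |s + 1| < ε/3.
Take δ = min(2, ε/3). Then 0 < |s + 1| < δ gives both |s + 1| < 2 and |s + 1| < ε/3, so |(s^2 + s + 9) − 9| < ε.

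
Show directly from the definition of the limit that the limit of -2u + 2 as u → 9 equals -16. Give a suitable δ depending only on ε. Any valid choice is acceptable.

Let ε > 0. We need δ > 0 so that 0 < |u − 9| < δ implies |(-2u + 2) + 16| < ε.
Since (-2u + 2) + 16 = -2(u − 9), we have |(-2u + 2) + 16| = 2|u − 9|.
So 2|u − 9| < ε exactly when |u − 9| < ε/2.
Choosing δ = ε/2 gives |(-2u + 2) + 16| = 2|u − 9| < ε whenever |u − 9| < δ.

δ = ε/2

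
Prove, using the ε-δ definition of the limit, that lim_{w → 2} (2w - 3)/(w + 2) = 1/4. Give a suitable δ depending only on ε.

δ = min(2, (8/7)ε)

Fix ε > 0. We want δ > 0 with 0 < |w − 2| < δ ⇒ |(2w - 3)/(w + 2) − (1/4)| < ε.
Combining over a common denominator, (2w - 3)/(w + 2) − (1/4) = [(2w - 3)·4 − 1·(w + 2)] / [4·(w + 2)] = 7(w − 2) / (4(w + 2)).
So |(2w - 3)/(w + 2) − (1/4)| = 7|w − 2| / (4·|w + 2|).
Require δ ≤ 2, so |w + 2| ≥ |4| − |w − 2| > 4 − 2 = 2.
Hence |(2w - 3)/(w + 2) − (1/4)| < 7|w − 2|/(4·2) = (7/8)|w − 2|, which is < ε once |w − 2| < (8/7)ε.
Take δ = min(2, (8/7)ε). Then 0 < |w − 2| < δ forces both bounds, so |(2w - 3)/(w + 2) − (1/4)| < ε.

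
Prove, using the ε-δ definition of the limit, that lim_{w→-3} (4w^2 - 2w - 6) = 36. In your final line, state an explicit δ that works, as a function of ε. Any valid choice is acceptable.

δ = min(1, ε/30)

Let ε > 0 be given. We want δ > 0 such that 0 < |w + 3| < δ implies |(4w^2 - 2w - 6) − 36| < ε.
(4w^2 - 2w - 6) − 36 = 4w^2 - 2w - 42 = (w + 3)(4w - 14).
So |(4w^2 - 2w - 6) − 36| = |w + 3|·|4w - 14|.
Require δ ≤ 1. Then |w + 3| < 1 gives |w| < 4, and by the triangle inequality |4w - 14| ≤ 4·4 + 14 = 30.
Hence |(4w^2 - 2w - 6) − 36| ≤ 30|w + 3| < ε provided |w + 3| < ε/30.
Take δ = min(1, ε/30). Then 0 < |w + 3| < δ gives both |w + 3| < 1 and |w + 3| < ε/30, so |(4w^2 - 2w - 6) − 36| < ε.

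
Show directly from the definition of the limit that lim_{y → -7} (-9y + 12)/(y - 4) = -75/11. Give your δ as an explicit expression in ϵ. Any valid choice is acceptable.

δ = min(11/2, (121/48)ϵ)

Let ϵ > 0. We want δ > 0 with 0 < |y + 7| < δ ⇒ |(-9y + 12)/(y - 4) + 75/11| < ϵ.
Combining over a common denominator, (-9y + 12)/(y - 4) + 75/11 = [(-9y + 12)·(-11) − 75·(y - 4)] / [(-11)·(y - 4)] = 24(y + 7) / ((-11)(y - 4)).
So |(-9y + 12)/(y - 4) + 75/11| = 24|y + 7| / (11·|y − 4|).
Require δ ≤ 11/2, so |y − 4| ≥ |-11| − |y + 7| > 11 − 11/2 = 11/2.
Hence |(-9y + 12)/(y - 4) + 75/11| < 24|y + 7|/(11·(11/2)) = (48/121)|y + 7|, which is < ϵ once |y + 7| < (121/48)ϵ.
Take δ = min(11/2, (121/48)ϵ). Then 0 < |y + 7| < δ forces both bounds, so |(-9y + 12)/(y - 4) + 75/11| < ϵ.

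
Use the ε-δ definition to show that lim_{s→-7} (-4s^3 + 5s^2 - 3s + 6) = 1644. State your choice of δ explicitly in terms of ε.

δ = min(1, ε/754)

Let ε > 0. We want δ > 0 such that 0 < |s + 7| < δ implies |(-4s^3 + 5s^2 - 3s + 6) − 1644| < ε.
(-4s^3 + 5s^2 - 3s + 6) − 1644 = -4s^3 + 5s^2 - 3s - 1638 = (s + 7)(-4s^2 + 33s - 234).
So |(-4s^3 + 5s^2 - 3s + 6) − 1644| = |s + 7|·|-4s^2 + 33s - 234|.
Require δ ≤ 1. Then |s + 7| < 1 gives |s| < 8, and by the triangle inequality |-4s^2 + 33s - 234| ≤ 4·8^2 + 33·8 + 234 = 754.
Hence |(-4s^3 + 5s^2 - 3s + 6) − 1644| ≤ 754|s + 7| < ε provided |s + 7| < ε/754.
Take δ = min(1, ε/754). Then 0 < |s + 7| < δ gives both |s + 7| < 1 and |s + 7| < ε/754, so |(-4s^3 + 5s^2 - 3s + 6) − 1644| < ε.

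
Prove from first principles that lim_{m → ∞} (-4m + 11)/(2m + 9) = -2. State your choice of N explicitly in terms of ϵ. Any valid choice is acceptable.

N = (29/2)/ϵ

Suppose ϵ > 0. For m ≥ 1, |(-4m + 11)/(2m + 9) + 2| = |58|/(2(2m + 9)) = 58/(2(2m + 9)).
Since 2m + 9 ≥ 2m for m ≥ 1, this is ≤ 58/(2·2m) = (29/2)/m.
So |(-4m + 11)/(2m + 9) + 2| < ϵ whenever m > (29/2)/ϵ.
Take N = (29/2)/ϵ. If m > N then |(-4m + 11)/(2m + 9) + 2| ≤ (29/2)/m < ϵ.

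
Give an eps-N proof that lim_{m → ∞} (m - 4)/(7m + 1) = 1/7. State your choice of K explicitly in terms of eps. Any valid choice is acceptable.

Fix eps > 0. For m ≥ 1, |(m - 4)/(7m + 1) − (1/7)| = |-29|/(7(7m + 1)) = 29/(7(7m + 1)).
Since 7m + 1 ≥ 7m for m ≥ 1, this is ≤ 29/(7·7m) = (29/49)/m.
So |(m - 4)/(7m + 1) − (1/7)| < eps whenever m > (29/49)/eps.
Take K = (29/49)/eps. If m > K then |(m - 4)/(7m + 1) − (1/7)| ≤ (29/49)/m < eps.

K = (29/49)/eps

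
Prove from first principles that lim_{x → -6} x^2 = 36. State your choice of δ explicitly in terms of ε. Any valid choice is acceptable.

Suppose ε > 0. We seek δ > 0 with 0 < |x + 6| < δ ⇒ |x^2 − 36| < ε.
Factor: x^2 − 36 = (x + 6)(x - 6), so |x^2 − 36| = |x + 6|·|x - 6|.
Restrict δ ≤ 1. Then |x + 6| < 1 gives |x| < 7, so by the triangle inequality |x - 6| ≤ 7 + 6 = 13.
Hence |x^2 − 36| ≤ 13|x + 6|, which is < ε once |x + 6| < ε/13.
Take δ = min(1, ε/13). If 0 < |x + 6| < δ then both bounds hold and |x^2 − 36| ≤ 13|x + 6| < 13·(ε/13) = ε.

δ = min(1, ε/13)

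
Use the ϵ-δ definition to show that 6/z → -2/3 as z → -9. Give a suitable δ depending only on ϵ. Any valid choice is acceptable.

δ = min(9/2, (27/4)ϵ)

Let ϵ > 0. We seek δ > 0 such that 0 < |z + 9| < δ implies |6/z + 2/3| < ϵ.
|6/z + 2/3| = 6·|-9 − z|/(9·|z|) = 6|z + 9|/(9|z|).
Require δ ≤ 9/2 so that |z| > 9 − 9/2 = 9/2, hence 9|z| > 81/2.
Then |6/z + 2/3| < 6|z + 9|/(81/2), which is < ϵ when |z + 9| < (27/4)ϵ.
Take δ = min(9/2, (27/4)ϵ). Then 0 < |z + 9| < δ gives both |z + 9| < 9/2 and |z + 9| < (27/4)ϵ, so |6/z + 2/3| < ϵ.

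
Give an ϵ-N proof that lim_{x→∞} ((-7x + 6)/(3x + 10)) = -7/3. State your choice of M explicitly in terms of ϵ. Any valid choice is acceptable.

M = (88/9)/ϵ

Suppose ϵ > 0. We seek M > 0 such that x > M implies |(-7x + 6)/(3x + 10) + 7/3| < ϵ.
(-7x + 6)/(3x + 10) + 7/3 = (3(-7x + 6) − (-7)(3x + 10)) / (3(3x + 10)) = 88/(3(3x + 10)).
For x > 0 we have 3x + 10 > 3x, so |(-7x + 6)/(3x + 10) + 7/3| = 88/(3(3x + 10)) < 88/(3·3x) = (88/9)/x.
Thus |(-7x + 6)/(3x + 10) + 7/3| < ϵ whenever x > (88/9)/ϵ.
Take M = (88/9)/ϵ. If x > M then |(-7x + 6)/(3x + 10) + 7/3| < (88/9)/x < ϵ.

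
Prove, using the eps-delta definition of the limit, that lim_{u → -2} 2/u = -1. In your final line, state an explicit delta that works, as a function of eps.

Suppose eps > 0. We seek delta > 0 such that 0 < |u + 2| < delta implies |2/u + 1| < eps.
|2/u + 1| = 2·|-2 − u|/(2·|u|) = 2|u + 2|/(2|u|).
Restrict delta ≤ 1. Then |u + 2| < 1 gives |u| > 1, so 2|u| > 2.
Then |2/u + 1| < 2|u + 2|/2, which is < eps when |u + 2| < eps.
Take delta = min(1, eps). Then 0 < |u + 2| < delta gives both |u + 2| < 1 and |u + 2| < eps, so |2/u + 1| < eps.

delta = min(1, eps)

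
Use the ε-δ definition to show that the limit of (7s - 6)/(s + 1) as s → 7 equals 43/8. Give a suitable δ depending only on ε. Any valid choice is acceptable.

δ = min(4, (32/13)ε)

Let ε > 0 be given. We want δ > 0 with 0 < |s − 7| < δ ⇒ |(7s - 6)/(s + 1) − (43/8)| < ε.
Combining over a common denominator, (7s - 6)/(s + 1) − (43/8) = [(7s - 6)·8 − 43·(s + 1)] / [8·(s + 1)] = 13(s − 7) / (8(s + 1)).
So |(7s - 6)/(s + 1) − (43/8)| = 13|s − 7| / (8·|s + 1|).
Require δ ≤ 4, so |s + 1| ≥ |8| − |s − 7| > 8 − 4 = 4.
Hence |(7s - 6)/(s + 1) − (43/8)| < 13|s − 7|/(8·4) = (13/32)|s − 7|, which is < ε once |s − 7| < (32/13)ε.
Take δ = min(4, (32/13)ε). Then 0 < |s − 7| < δ forces both bounds, so |(7s - 6)/(s + 1) − (43/8)| < ε.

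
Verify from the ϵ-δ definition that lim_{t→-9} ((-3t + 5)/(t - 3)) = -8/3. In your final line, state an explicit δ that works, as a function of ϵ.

Let ϵ > 0. We want δ > 0 with 0 < |t + 9| < δ ⇒ |(-3t + 5)/(t - 3) + 8/3| < ϵ.
Combining over a common denominator, (-3t + 5)/(t - 3) + 8/3 = [(-3t + 5)·(-12) − 32·(t - 3)] / [(-12)·(t - 3)] = 4(t + 9) / ((-12)(t - 3)).
So |(-3t + 5)/(t - 3) + 8/3| = 4|t + 9| / (12·|t − 3|).
Require δ ≤ 6, so |t − 3| ≥ |-12| − |t + 9| > 12 − 6 = 6.
Hence |(-3t + 5)/(t - 3) + 8/3| < 4|t + 9|/(12·6) = (1/18)|t + 9|, which is < ϵ once |t + 9| < 18ϵ.
Take δ = min(6, 18ϵ). Then 0 < |t + 9| < δ forces both bounds, so |(-3t + 5)/(t - 3) + 8/3| < ϵ.

δ = min(6, 18ϵ)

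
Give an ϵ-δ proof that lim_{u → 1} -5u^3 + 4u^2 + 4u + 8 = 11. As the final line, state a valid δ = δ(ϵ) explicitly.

Let ϵ > 0 be given. We want δ > 0 such that 0 < |u − 1| < δ implies |(-5u^3 + 4u^2 + 4u + 8) − 11| < ϵ.
(-5u^3 + 4u^2 + 4u + 8) − 11 = -5u^3 + 4u^2 + 4u - 3 = (u − 1)(-5u^2 - u + 3).
So |(-5u^3 + 4u^2 + 4u + 8) − 11| = |u − 1|·|-5u^2 - u + 3|.
Assume first that |u − 1| < 2, so |u| < 3. Then |-5u^2 - u + 3| ≤ 5·3^2 + 3 + 3 = 51.
Hence |(-5u^3 + 4u^2 + 4u + 8) − 11| ≤ 51|u − 1| < ϵ provided |u − 1| < ϵ/51.
Take δ = min(2, ϵ/51). Then 0 < |u − 1| < δ gives both |u − 1| < 2 and |u − 1| < ϵ/51, so |(-5u^3 + 4u^2 + 4u + 8) − 11| < ϵ.

δ = min(2, ϵ/51)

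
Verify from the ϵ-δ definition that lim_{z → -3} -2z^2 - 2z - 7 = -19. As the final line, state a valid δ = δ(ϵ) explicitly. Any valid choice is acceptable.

Let ϵ > 0. We want δ > 0 such that 0 < |z + 3| < δ implies |(-2z^2 - 2z - 7) + 19| < ϵ.
(-2z^2 - 2z - 7) + 19 = -2z^2 - 2z + 12 = (z + 3)(-2z + 4).
So |(-2z^2 - 2z - 7) + 19| = |z + 3|·|-2z + 4|.
Require δ ≤ 1. Then |z + 3| < 1 gives |z| < 4, and by the triangle inequality |-2z + 4| ≤ 2·4 + 4 = 12.
Hence |(-2z^2 - 2z - 7) + 19| ≤ 12|z + 3| < ϵ provided |z + 3| < ϵ/12.
Take δ = min(1, ϵ/12). Then 0 < |z + 3| < δ gives both |z + 3| < 1 and |z + 3| < ϵ/12, so |(-2z^2 - 2z - 7) + 19| < ϵ.

δ = min(1, ϵ/12)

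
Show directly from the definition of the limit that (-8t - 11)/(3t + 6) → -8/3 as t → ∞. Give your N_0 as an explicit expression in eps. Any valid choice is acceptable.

N_0 = (5/3)/eps

Fix eps > 0. We seek N_0 > 0 such that t > N_0 implies |(-8t - 11)/(3t + 6) + 8/3| < eps.
(-8t - 11)/(3t + 6) + 8/3 = (3(-8t - 11) − (-8)(3t + 6)) / (3(3t + 6)) = 15/(3(3t + 6)).
For t > 0 we have 3t + 6 > 3t, so |(-8t - 11)/(3t + 6) + 8/3| = 15/(3(3t + 6)) < 15/(3·3t) = (5/3)/t.
Thus |(-8t - 11)/(3t + 6) + 8/3| < eps whenever t > (5/3)/eps.
Take N_0 = (5/3)/eps. If t > N_0 then |(-8t - 11)/(3t + 6) + 8/3| < (5/3)/t < eps.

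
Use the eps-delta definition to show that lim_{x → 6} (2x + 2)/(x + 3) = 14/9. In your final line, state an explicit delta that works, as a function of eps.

Fix eps > 0. We want delta > 0 with 0 < |x − 6| < delta ⇒ |(2x + 2)/(x + 3) − (14/9)| < eps.
Combining over a common denominator, (2x + 2)/(x + 3) − (14/9) = [(2x + 2)·9 − 14·(x + 3)] / [9·(x + 3)] = 4(x − 6) / (9(x + 3)).
So |(2x + 2)/(x + 3) − (14/9)| = 4|x − 6| / (9·|x + 3|).
Require delta ≤ 9/2, so |x + 3| ≥ |9| − |x − 6| > 9 − 9/2 = 9/2.
Hence |(2x + 2)/(x + 3) − (14/9)| < 4|x − 6|/(9·(9/2)) = (8/81)|x − 6|, which is < eps once |x − 6| < (81/8)eps.
Take delta = min(9/2, (81/8)eps). Then 0 < |x − 6| < delta forces both bounds, so |(2x + 2)/(x + 3) − (14/9)| < eps.

delta = min(9/2, (81/8)eps)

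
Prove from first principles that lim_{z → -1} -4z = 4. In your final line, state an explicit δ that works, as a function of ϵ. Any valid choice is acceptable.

Suppose ϵ > 0. We need δ > 0 so that 0 < |z + 1| < δ implies |(-4z) − 4| < ϵ.
Since (-4z) − 4 = -4(z + 1), we have |(-4z) − 4| = 4|z + 1|.
Thus it suffices that |z + 1| < ϵ/4.
Choosing δ = ϵ/4 gives |(-4z) − 4| = 4|z + 1| < ϵ whenever |z + 1| < δ.

δ = ϵ/4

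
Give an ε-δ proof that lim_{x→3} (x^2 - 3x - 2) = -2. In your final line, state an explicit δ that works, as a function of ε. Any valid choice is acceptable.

δ = min(1, ε/4)

Let ε > 0. We want δ > 0 such that 0 < |x − 3| < δ implies |(x^2 - 3x - 2) + 2| < ε.
(x^2 - 3x - 2) + 2 = x^2 - 3x = (x − 3)(x).
So |(x^2 - 3x - 2) + 2| = |x − 3|·|x|.
Assume first that |x − 3| < 1, so |x| < 4. Then |x| ≤ 4 = 4.
Hence |(x^2 - 3x - 2) + 2| ≤ 4|x − 3| < ε provided |x − 3| < ε/4.
Take δ = min(1, ε/4). Then 0 < |x − 3| < δ gives both |x − 3| < 1 and |x − 3| < ε/4, so |(x^2 - 3x - 2) + 2| < ε.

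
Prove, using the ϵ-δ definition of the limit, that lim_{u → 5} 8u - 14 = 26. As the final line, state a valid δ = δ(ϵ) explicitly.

δ = ϵ/8

Fix ϵ > 0. We need δ > 0 so that 0 < |u − 5| < δ implies |(8u - 14) − 26| < ϵ.
Since (8u - 14) − 26 = 8(u − 5), we have |(8u - 14) − 26| = 8|u − 5|.
Thus it suffices that |u − 5| < ϵ/8.
Choosing δ = ϵ/8 gives |(8u - 14) − 26| = 8|u − 5| < ϵ whenever |u − 5| < δ.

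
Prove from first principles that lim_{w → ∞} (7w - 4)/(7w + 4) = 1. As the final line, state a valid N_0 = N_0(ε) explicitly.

N_0 = (8/7)/ε

Fix ε > 0. We seek N_0 > 0 such that w > N_0 implies |(7w - 4)/(7w + 4) − 1| < ε.
(7w - 4)/(7w + 4) − 1 = (7(7w - 4) − 7(7w + 4)) / (7(7w + 4)) = -56/(7(7w + 4)).
For w > 0 we have 7w + 4 > 7w, so |(7w - 4)/(7w + 4) − 1| = 56/(7(7w + 4)) < 56/(7·7w) = (8/7)/w.
Thus |(7w - 4)/(7w + 4) − 1| < ε whenever w > (8/7)/ε.
Take N_0 = (8/7)/ε. If w > N_0 then |(7w - 4)/(7w + 4) − 1| < (8/7)/w < ε.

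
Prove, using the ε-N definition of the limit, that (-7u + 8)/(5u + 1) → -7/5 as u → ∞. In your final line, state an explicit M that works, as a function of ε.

M = (47/25)/ε

Fix ε > 0. We seek M > 0 such that u > M implies |(-7u + 8)/(5u + 1) + 7/5| < ε.
(-7u + 8)/(5u + 1) + 7/5 = (5(-7u + 8) − (-7)(5u + 1)) / (5(5u + 1)) = 47/(5(5u + 1)).
For u > 0 we have 5u + 1 > 5u, so |(-7u + 8)/(5u + 1) + 7/5| = 47/(5(5u + 1)) < 47/(5·5u) = (47/25)/u.
Thus |(-7u + 8)/(5u + 1) + 7/5| < ε whenever u > (47/25)/ε.
Take M = (47/25)/ε. If u > M then |(-7u + 8)/(5u + 1) + 7/5| < (47/25)/u < ε.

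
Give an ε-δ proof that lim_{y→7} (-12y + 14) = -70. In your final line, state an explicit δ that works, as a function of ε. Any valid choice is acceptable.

Fix ε > 0. We need δ > 0 so that 0 < |y − 7| < δ implies |(-12y + 14) + 70| < ε.
Since (-12y + 14) + 70 = -12(y − 7), we have |(-12y + 14) + 70| = 12|y − 7|.
So 12|y − 7| < ε exactly when |y − 7| < ε/12.
Choosing δ = ε/12 gives |(-12y + 14) + 70| = 12|y − 7| < ε whenever |y − 7| < δ.

δ = ε/12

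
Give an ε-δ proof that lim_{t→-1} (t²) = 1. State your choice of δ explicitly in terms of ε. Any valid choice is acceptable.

δ = min(1, ε/3)

Let ε > 0 be given. We seek δ > 0 with 0 < |t + 1| < δ ⇒ |t² − 1| < ε.
Factor: t² − 1 = (t + 1)(t - 1), so |t² − 1| = |t + 1|·|t - 1|.
Restrict δ ≤ 1. Then |t + 1| < 1 gives |t| < 2, so by the triangle inequality |t - 1| ≤ 2 + 1 = 3.
Hence |t² − 1| ≤ 3|t + 1|, which is < ε once |t + 1| < ε/3.
Take δ = min(1, ε/3). If 0 < |t + 1| < δ then both bounds hold and |t² − 1| ≤ 3|t + 1| < 3·(ε/3) = ε.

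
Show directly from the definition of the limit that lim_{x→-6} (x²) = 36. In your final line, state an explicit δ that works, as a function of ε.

Fix ε > 0. We seek δ > 0 with 0 < |x + 6| < δ ⇒ |x² − 36| < ε.
Factor: x² − 36 = (x + 6)(x - 6), so |x² − 36| = |x + 6|·|x - 6|.
Impose δ ≤ 1 so that |x| < 7; then |x - 6| ≤ 13.
Hence |x² − 36| ≤ 13|x + 6|, which is < ε once |x + 6| < ε/13.
Take δ = min(1, ε/13). If 0 < |x + 6| < δ then both bounds hold and |x² − 36| ≤ 13|x + 6| < 13·(ε/13) = ε.

δ = min(1, ε/13)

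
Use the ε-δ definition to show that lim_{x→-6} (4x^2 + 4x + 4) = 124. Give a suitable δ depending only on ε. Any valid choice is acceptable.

δ = min(1, ε/48)

Fix ε > 0. We want δ > 0 such that 0 < |x + 6| < δ implies |(4x^2 + 4x + 4) − 124| < ε.
(4x^2 + 4x + 4) − 124 = 4x^2 + 4x - 120 = (x + 6)(4x - 20).
So |(4x^2 + 4x + 4) − 124| = |x + 6|·|4x - 20|.
Require δ ≤ 1. Then |x + 6| < 1 gives |x| < 7, and by the triangle inequality |4x - 20| ≤ 4·7 + 20 = 48.
Hence |(4x^2 + 4x + 4) − 124| ≤ 48|x + 6| < ε provided |x + 6| < ε/48.
Take δ = min(1, ε/48). Then 0 < |x + 6| < δ gives both |x + 6| < 1 and |x + 6| < ε/48, so |(4x^2 + 4x + 4) − 124| < ε.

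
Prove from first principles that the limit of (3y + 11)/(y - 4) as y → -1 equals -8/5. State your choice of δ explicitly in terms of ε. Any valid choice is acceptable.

Suppose ε > 0. We want δ > 0 with 0 < |y + 1| < δ ⇒ |(3y + 11)/(y - 4) + 8/5| < ε.
Combining over a common denominator, (3y + 11)/(y - 4) + 8/5 = [(3y + 11)·(-5) − 8·(y - 4)] / [(-5)·(y - 4)] = -23(y + 1) / ((-5)(y - 4)).
So |(3y + 11)/(y - 4) + 8/5| = 23|y + 1| / (5·|y − 4|).
Require δ ≤ 5/2, so |y − 4| ≥ |-5| − |y + 1| > 5 − 5/2 = 5/2.
Hence |(3y + 11)/(y - 4) + 8/5| < 23|y + 1|/(5·(5/2)) = (46/25)|y + 1|, which is < ε once |y + 1| < (25/46)ε.
Take δ = min(5/2, (25/46)ε). Then 0 < |y + 1| < δ forces both bounds, so |(3y + 11)/(y - 4) + 8/5| < ε.

δ = min(5/2, (25/46)ε)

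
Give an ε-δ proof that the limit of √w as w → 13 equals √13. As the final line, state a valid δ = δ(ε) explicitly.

Fix ε > 0. We want δ > 0 such that 0 < |w − 13| < δ implies |√w − √13| < ε.
Multiplying by the conjugate, |√w − √13| = |w − 13|/(√w + √13).
Restrict δ ≤ 13 so that |w − 13| < 13 forces w > 0, and then √w + √13 > √13.
Hence |√w − √13| < |w − 13|/√13, which is < ε once |w − 13| < √13·ε.
Take δ = min(13, √13·ε). If 0 < |w − 13| < δ then w > 0 and |√w − √13| < |w − 13|/√13 < ε.

δ = min(13, √13·ε)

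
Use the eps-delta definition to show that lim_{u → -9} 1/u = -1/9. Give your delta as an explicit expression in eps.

Let eps > 0 be given. We seek delta > 0 such that 0 < |u + 9| < delta implies |1/u + 1/9| < eps.
|1/u + 1/9| = |-9 − u|/(9·|u|) = |u + 9|/(9|u|).
Require delta ≤ 9/2 so that |u| > 9 − 9/2 = 9/2, hence 9|u| > 81/2.
Then |1/u + 1/9| < |u + 9|/(81/2), which is < eps when |u + 9| < (81/2)eps.
Take delta = min(9/2, (81/2)eps). Then 0 < |u + 9| < delta gives both |u + 9| < 9/2 and |u + 9| < (81/2)eps, so |1/u + 1/9| < eps.

delta = min(9/2, (81/2)eps)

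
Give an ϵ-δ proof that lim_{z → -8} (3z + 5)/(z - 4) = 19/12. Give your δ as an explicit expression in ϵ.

Suppose ϵ > 0. We want δ > 0 with 0 < |z + 8| < δ ⇒ |(3z + 5)/(z - 4) − (19/12)| < ϵ.
Combining over a common denominator, (3z + 5)/(z - 4) − (19/12) = [(3z + 5)·(-12) − (-19)·(z - 4)] / [(-12)·(z - 4)] = -17(z + 8) / ((-12)(z - 4)).
So |(3z + 5)/(z - 4) − (19/12)| = 17|z + 8| / (12·|z − 4|).
Require δ ≤ 6, so |z − 4| ≥ |-12| − |z + 8| > 12 − 6 = 6.
Hence |(3z + 5)/(z - 4) − (19/12)| < 17|z + 8|/(12·6) = (17/72)|z + 8|, which is < ϵ once |z + 8| < (72/17)ϵ.
Take δ = min(6, (72/17)ϵ). Then 0 < |z + 8| < δ forces both bounds, so |(3z + 5)/(z - 4) − (19/12)| < ϵ.

δ = min(6, (72/17)ϵ)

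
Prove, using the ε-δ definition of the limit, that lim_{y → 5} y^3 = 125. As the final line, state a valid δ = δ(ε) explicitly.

δ = min(1, ε/91)

Let ε > 0. We seek δ > 0 with 0 < |y − 5| < δ ⇒ |y^3 − 125| < ε.
Factor: y^3 − 125 = (y − 5)(y^2 + 5y + 25), so |y^3 − 125| = |y − 5|·|y^2 + 5y + 25|.
Impose δ ≤ 1 so that |y| < 6; then |y^2 + 5y + 25| ≤ 91.
Hence |y^3 − 125| ≤ 91|y − 5|, which is < ε once |y − 5| < ε/91.
Take δ = min(1, ε/91). If 0 < |y − 5| < δ then both bounds hold and |y^3 − 125| ≤ 91|y − 5| < 91·(ε/91) = ε.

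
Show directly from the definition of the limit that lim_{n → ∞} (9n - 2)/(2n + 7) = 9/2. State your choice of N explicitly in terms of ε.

Let ε > 0. For n ≥ 1, |(9n - 2)/(2n + 7) − (9/2)| = |-67|/(2(2n + 7)) = 67/(2(2n + 7)).
Since 2n + 7 ≥ 2n for n ≥ 1, this is ≤ 67/(2·2n) = (67/4)/n.
So |(9n - 2)/(2n + 7) − (9/2)| < ε whenever n > (67/4)/ε.
Take N = (67/4)/ε. If n > N then |(9n - 2)/(2n + 7) − (9/2)| ≤ (67/4)/n < ε.

N = (67/4)/ε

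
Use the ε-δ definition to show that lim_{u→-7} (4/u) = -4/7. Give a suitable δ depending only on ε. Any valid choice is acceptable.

Let ε > 0 be given. We seek δ > 0 such that 0 < |u + 7| < δ implies |4/u + 4/7| < ε.
|4/u + 4/7| = 4·|-7 − u|/(7·|u|) = 4|u + 7|/(7|u|).
Require δ ≤ 7/2 so that |u| > 7 − 7/2 = 7/2, hence 7|u| > 49/2.
Then |4/u + 4/7| < 4|u + 7|/(49/2), which is < ε when |u + 7| < (49/8)ε.
Take δ = min(7/2, (49/8)ε). Then 0 < |u + 7| < δ gives both |u + 7| < 7/2 and |u + 7| < (49/8)ε, so |4/u + 4/7| < ε.

δ = min(7/2, (49/8)ε)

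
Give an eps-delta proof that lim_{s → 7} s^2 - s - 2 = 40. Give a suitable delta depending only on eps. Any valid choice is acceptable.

delta = min(2, eps/15)

Fix eps > 0. We want delta > 0 such that 0 < |s − 7| < delta implies |(s^2 - s - 2) − 40| < eps.
(s^2 - s - 2) − 40 = s^2 - s - 42 = (s − 7)(s + 6).
So |(s^2 - s - 2) − 40| = |s − 7|·|s + 6|.
Require delta ≤ 2. Then |s − 7| < 2 gives |s| < 9, and by the triangle inequality |s + 6| ≤ 9 + 6 = 15.
Hence |(s^2 - s - 2) − 40| ≤ 15|s − 7| < eps provided |s − 7| < eps/15.
Take delta = min(2, eps/15). Then 0 < |s − 7| < delta gives both |s − 7| < 2 and |s − 7| < eps/15, so |(s^2 - s - 2) − 40| < eps.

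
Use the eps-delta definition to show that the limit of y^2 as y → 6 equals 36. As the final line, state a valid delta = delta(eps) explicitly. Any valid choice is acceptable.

Let eps > 0. We seek delta > 0 with 0 < |y − 6| < delta ⇒ |y^2 − 36| < eps.
Factor: y^2 − 36 = (y − 6)(y + 6), so |y^2 − 36| = |y − 6|·|y + 6|.
Restrict delta ≤ 1. Then |y − 6| < 1 gives |y| < 7, so by the triangle inequality |y + 6| ≤ 7 + 6 = 13.
Hence |y^2 − 36| ≤ 13|y − 6|, which is < eps once |y − 6| < eps/13.
Take delta = min(1, eps/13). If 0 < |y − 6| < delta then both bounds hold and |y^2 − 36| ≤ 13|y − 6| < 13·(eps/13) = eps.

delta = min(1, eps/13)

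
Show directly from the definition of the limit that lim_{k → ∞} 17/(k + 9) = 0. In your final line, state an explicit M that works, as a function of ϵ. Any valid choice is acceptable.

M = 17/ϵ

Suppose ϵ > 0. For k ≥ 1, |17/(k + 9) − 0| = 17/(k + 9) ≤ 17/k.
We need 17/k < ϵ, i.e. k > 17/ϵ.
Take M = 17/ϵ. If k > M then |17/(k + 9)| ≤ 17/k < ϵ.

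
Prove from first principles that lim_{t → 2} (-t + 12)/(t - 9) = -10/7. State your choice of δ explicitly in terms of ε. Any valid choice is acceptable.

Let ε > 0 be given. We want δ > 0 with 0 < |t − 2| < δ ⇒ |(-t + 12)/(t - 9) + 10/7| < ε.
Combining over a common denominator, (-t + 12)/(t - 9) + 10/7 = [(-t + 12)·(-7) − 10·(t - 9)] / [(-7)·(t - 9)] = -3(t − 2) / ((-7)(t - 9)).
So |(-t + 12)/(t - 9) + 10/7| = 3|t − 2| / (7·|t − 9|).
Restrict δ ≤ 7/2. Then |t − 2| < 7/2 gives |t − 9| = |(t − 2) + (-7)| ≥ 7 − 7/2 = 7/2.
Hence |(-t + 12)/(t - 9) + 10/7| < 3|t − 2|/(7·(7/2)) = (6/49)|t − 2|, which is < ε once |t − 2| < (49/6)ε.
Take δ = min(7/2, (49/6)ε). Then 0 < |t − 2| < δ forces both bounds, so |(-t + 12)/(t - 9) + 10/7| < ε.

δ = min(7/2, (49/6)ε)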